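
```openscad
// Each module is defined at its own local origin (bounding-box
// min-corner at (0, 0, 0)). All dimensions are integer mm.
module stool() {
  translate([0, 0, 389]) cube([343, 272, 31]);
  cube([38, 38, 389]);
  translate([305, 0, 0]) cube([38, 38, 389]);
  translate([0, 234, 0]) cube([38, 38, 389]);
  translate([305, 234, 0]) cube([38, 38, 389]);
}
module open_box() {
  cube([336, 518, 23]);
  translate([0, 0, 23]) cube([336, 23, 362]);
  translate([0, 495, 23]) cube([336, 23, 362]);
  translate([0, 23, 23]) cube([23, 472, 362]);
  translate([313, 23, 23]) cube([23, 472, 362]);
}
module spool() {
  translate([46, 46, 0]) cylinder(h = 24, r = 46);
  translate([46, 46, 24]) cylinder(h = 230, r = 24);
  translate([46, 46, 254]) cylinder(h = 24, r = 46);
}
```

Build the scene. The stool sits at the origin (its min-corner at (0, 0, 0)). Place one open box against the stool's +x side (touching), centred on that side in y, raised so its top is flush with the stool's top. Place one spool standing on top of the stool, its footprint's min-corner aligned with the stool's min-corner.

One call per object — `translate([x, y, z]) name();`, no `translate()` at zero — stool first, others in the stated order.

stool();
translate([343, -123, 35]) open_box();
translate([0, 0, 420]) spool();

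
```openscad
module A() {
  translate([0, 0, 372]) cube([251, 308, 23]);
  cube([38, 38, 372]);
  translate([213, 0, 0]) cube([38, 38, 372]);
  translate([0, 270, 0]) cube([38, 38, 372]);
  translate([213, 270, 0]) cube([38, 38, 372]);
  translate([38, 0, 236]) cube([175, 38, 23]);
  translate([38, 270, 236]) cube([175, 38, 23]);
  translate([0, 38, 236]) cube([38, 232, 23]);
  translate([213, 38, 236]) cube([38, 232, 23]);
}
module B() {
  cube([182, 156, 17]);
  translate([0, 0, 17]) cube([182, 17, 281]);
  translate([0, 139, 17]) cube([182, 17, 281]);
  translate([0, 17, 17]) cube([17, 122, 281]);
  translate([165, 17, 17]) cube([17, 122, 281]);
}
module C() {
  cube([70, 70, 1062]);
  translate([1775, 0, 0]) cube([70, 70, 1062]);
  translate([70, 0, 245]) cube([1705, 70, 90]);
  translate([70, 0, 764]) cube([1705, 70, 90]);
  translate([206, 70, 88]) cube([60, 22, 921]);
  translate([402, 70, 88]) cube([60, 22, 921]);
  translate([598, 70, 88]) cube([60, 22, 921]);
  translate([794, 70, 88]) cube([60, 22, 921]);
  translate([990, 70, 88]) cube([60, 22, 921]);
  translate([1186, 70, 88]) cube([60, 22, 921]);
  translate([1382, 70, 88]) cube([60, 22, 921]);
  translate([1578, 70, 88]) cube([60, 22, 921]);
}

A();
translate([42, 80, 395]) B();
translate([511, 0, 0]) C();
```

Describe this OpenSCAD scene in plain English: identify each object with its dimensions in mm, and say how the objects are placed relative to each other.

A is a four-legged stool. The seat is a 251×308×23 mm slab whose top surface is at z = 395 mm; four square legs, each 38×38 mm in cross-section, run from the floor (z = 0) to the underside of the seat, each flush with a corner of the seat. Four stretchers, 38 mm wide and 23 mm tall, connect adjacent legs with their undersides at z = 236 mm, each running between the inner faces of the legs it joins and aligned with the legs' outer faces on the other axis.

B is an open-topped rectangular box: outside dimensions 182×156×298 mm, with a uniform wall and base thickness of 17 mm. The base is a full 182×156 slab on the floor; four walls sit on top of the base. The front and back walls (the −y and +y sides) span the full width; the two side walls fit between them.

C is a fence section. Two 70×70 mm posts, 1062 mm tall, stand on the floor with a clear span of 1705 mm between their inner faces. Two horizontal rails of 70×90 mm section span the gap between the posts with their undersides at z = 245 mm and z = 764 mm, flush with the posts' −y face. 8 pickets, each 60 mm wide, 22 mm thick and 921 mm tall, are fixed to the +y face of the rails with their bottoms at z = 88 mm, evenly spaced across the span with equal gaps (rounded down to the nearest mm) at the −x end and between each pair — any rounding remainder accumulates at the +x end.

The open box is on top of the stool. The fence section is on the floor beside the stool on its +x side.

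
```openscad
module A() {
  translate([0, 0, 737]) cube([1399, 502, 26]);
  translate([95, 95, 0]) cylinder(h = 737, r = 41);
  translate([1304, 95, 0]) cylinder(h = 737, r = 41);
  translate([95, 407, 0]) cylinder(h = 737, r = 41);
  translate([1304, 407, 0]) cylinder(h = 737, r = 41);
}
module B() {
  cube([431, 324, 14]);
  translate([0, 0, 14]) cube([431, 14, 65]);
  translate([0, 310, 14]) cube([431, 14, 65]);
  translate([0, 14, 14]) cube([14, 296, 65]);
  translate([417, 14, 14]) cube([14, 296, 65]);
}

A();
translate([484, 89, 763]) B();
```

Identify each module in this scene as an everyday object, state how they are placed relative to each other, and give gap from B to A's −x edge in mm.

The open box's min-x is at 484; the table's min-x is 0; gap = 484 mm.

A is a table. B is an open box. The open box is on top of the table, centred. The gap from the open box to the table's −x edge is 484 mm.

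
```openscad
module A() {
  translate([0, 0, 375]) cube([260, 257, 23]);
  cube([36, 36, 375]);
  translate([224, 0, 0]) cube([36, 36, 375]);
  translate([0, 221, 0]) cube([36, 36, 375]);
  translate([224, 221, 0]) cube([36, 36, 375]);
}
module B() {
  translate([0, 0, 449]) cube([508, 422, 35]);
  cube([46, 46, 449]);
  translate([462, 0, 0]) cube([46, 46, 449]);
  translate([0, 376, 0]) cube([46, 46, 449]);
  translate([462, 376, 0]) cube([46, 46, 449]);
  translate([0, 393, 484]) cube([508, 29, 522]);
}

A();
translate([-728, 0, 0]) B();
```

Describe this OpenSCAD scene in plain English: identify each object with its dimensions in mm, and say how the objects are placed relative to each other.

A is a four-legged stool. The seat is 260×257 mm, 23 mm thick, top at z = 398 mm. It stands on four square legs, each 36×36 mm in cross-section, from z = 0 to the seat underside, each flush with a corner of the seat.

B is a chair. The seat is a 508×422×35 mm slab with its top at z = 484 mm, on four 46×46 mm corner legs (flush with the seat edges, standing on z = 0). A flat backrest 29 mm thick, 522 mm tall, spans the full seat width and rises from the seat top along its +y edge, rear face flush with the rear of the seat.

The chair is on the floor beside the stool on its −x side.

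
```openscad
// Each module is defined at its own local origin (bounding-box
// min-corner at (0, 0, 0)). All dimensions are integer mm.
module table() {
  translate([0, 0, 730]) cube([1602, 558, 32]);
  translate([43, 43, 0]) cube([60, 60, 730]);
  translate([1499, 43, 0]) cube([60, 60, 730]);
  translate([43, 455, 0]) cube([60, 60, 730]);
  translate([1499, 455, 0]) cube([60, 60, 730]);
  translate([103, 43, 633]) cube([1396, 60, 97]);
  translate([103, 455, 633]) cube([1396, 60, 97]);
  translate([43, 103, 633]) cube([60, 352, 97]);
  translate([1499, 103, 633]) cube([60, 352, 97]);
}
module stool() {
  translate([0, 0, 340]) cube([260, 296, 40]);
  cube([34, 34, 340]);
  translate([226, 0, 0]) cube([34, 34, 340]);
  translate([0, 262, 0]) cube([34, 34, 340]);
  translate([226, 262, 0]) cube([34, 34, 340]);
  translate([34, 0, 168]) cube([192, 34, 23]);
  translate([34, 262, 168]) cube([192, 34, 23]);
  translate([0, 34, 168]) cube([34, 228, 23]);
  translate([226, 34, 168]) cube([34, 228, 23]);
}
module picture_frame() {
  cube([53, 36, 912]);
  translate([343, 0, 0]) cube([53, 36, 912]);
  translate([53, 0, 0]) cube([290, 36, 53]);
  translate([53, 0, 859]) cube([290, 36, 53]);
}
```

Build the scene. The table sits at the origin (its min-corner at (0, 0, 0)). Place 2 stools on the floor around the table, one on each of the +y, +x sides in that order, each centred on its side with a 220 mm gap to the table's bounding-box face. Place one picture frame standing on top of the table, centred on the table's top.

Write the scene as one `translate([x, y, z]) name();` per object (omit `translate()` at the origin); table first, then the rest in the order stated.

table();
translate([671, 778, 0]) stool();
translate([1822, 131, 0]) stool();
translate([603, 261, 762]) picture_frame();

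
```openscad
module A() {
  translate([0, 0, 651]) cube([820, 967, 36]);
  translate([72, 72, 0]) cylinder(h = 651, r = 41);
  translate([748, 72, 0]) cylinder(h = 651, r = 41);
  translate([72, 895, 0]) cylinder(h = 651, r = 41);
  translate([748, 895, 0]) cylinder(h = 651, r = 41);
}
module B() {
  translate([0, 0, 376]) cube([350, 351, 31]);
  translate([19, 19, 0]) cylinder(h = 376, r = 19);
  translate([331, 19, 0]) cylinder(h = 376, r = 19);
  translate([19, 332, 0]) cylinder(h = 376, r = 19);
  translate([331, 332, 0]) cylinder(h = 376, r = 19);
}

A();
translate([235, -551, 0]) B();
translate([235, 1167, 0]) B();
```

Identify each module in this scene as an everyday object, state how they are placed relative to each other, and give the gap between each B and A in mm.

Each stool's nearest face is 200 mm from the table's bounding box.

A is a table. B is a stool. Two stools sit around the table at the −y, +y sides. The gap between each stool and the table is 200 mm.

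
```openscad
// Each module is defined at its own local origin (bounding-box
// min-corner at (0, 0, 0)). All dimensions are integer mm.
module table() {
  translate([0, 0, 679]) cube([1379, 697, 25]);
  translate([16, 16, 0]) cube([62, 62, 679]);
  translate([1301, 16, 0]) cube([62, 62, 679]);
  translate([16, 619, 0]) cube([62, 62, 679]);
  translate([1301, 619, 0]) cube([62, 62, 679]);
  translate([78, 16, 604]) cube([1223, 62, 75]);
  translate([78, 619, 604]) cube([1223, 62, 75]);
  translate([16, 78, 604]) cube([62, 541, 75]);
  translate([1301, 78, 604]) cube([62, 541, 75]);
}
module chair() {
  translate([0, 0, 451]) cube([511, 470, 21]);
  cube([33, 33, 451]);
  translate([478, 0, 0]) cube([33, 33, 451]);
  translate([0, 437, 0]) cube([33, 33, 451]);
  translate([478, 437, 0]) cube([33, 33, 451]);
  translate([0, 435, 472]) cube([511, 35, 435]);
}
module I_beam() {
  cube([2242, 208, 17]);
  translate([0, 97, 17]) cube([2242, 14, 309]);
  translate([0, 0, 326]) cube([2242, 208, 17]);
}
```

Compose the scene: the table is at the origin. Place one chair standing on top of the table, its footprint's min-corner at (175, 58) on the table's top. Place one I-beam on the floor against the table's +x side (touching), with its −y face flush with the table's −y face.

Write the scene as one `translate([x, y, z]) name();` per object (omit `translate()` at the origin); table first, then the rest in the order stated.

table();
translate([175, 58, 704]) chair();
translate([1379, 0, 0]) I_beam();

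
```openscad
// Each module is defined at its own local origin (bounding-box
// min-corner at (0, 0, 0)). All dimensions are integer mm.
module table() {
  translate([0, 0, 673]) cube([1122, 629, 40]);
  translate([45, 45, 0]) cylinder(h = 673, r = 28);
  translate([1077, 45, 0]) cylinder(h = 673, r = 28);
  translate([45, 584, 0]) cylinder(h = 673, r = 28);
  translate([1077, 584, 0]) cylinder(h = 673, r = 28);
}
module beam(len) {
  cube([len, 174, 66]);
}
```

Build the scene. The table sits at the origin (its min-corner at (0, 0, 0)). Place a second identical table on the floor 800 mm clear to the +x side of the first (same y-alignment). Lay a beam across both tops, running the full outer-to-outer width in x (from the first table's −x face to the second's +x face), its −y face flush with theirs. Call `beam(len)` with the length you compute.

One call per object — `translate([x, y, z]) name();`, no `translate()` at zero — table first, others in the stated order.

table();
translate([1922, 0, 0]) table();
translate([0, 0, 713]) beam(3044);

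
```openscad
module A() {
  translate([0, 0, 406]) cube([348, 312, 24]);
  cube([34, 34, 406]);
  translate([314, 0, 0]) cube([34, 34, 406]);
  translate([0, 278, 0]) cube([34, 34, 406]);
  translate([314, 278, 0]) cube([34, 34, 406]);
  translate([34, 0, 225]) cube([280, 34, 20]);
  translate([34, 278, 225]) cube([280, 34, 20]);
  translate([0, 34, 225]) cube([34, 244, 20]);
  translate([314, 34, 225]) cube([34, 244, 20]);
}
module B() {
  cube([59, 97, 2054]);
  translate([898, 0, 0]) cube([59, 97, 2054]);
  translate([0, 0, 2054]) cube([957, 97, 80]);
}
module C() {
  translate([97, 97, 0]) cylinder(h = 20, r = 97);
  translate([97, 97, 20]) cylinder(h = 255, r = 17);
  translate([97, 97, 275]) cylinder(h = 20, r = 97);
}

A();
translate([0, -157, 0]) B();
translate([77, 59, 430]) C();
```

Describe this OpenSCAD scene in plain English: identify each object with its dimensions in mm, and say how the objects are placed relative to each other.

A is a simple wooden stool: a rectangular seat 348 mm (x) by 312 mm (y), 24 mm thick, top face at z = 430 mm, on four square legs, each 34×34 mm in cross-section. The legs rest on z = 0, each flush with a corner of the seat. Four stretchers, 34 mm wide and 20 mm tall, connect adjacent legs with their undersides at z = 225 mm, each running between the inner faces of the legs it joins and aligned with the legs' outer faces on the other axis.

B is a rectangular door frame: two vertical jambs of 59×97 mm section, 2054 mm tall, with a clear opening 839 mm wide between their inner faces. A header 80 mm tall and 97 mm deep lies on top of the jambs and spans the full outside width.

C is a spool: two coaxial disc flanges of radius 97 mm and thickness 20 mm, joined by a core cylinder of radius 17 mm and height 255 mm. The lower flange rests on z = 0 and the three cylinders share a vertical axis.

The door frame is on the floor beside the stool on its −y side. The spool is on top of the stool, centred.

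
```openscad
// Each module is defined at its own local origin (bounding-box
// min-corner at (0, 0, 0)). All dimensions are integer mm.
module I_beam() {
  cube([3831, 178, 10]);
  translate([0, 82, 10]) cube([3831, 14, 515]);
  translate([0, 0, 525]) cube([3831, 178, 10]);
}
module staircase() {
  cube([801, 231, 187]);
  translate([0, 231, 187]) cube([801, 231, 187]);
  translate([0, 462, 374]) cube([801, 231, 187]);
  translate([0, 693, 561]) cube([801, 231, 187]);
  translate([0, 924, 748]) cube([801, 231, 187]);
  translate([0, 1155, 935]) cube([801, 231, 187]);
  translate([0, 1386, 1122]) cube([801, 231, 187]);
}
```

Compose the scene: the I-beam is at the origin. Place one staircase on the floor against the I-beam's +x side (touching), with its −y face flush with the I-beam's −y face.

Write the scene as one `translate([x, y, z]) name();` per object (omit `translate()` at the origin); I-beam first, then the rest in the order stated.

I_beam();
translate([3831, 0, 0]) staircase();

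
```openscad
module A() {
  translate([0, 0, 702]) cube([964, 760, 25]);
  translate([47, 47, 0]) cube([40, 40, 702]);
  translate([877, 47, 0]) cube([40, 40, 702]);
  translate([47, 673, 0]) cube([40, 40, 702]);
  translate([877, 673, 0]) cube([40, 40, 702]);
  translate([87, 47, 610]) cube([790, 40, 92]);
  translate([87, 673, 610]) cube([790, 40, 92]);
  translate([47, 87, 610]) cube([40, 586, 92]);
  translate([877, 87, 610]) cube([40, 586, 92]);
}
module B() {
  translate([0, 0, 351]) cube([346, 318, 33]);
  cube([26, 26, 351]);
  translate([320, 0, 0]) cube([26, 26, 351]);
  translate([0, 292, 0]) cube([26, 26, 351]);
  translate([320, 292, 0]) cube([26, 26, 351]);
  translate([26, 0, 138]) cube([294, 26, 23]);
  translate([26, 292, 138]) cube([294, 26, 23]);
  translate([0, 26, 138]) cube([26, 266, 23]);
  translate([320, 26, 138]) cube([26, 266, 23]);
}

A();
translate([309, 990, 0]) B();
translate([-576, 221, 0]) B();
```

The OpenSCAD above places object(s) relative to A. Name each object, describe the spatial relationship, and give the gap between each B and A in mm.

A is a table. B is a stool. Two stools sit around the table at the +y, −x sides. The gap between each stool and the table is 230 mm.

Each stool's nearest face is 230 mm from the table's bounding box.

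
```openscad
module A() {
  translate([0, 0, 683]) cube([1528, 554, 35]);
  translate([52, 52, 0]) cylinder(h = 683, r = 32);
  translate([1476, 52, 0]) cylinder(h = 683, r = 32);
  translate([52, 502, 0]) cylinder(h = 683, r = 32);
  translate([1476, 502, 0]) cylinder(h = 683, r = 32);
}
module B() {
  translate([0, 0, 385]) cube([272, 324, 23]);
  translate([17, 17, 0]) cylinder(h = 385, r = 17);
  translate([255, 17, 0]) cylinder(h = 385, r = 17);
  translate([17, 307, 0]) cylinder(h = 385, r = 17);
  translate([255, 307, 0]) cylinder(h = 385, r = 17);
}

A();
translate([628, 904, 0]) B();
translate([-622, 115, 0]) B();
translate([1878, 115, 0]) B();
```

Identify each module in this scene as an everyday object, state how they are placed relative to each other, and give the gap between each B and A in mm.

Each stool's nearest face is 350 mm from the table's bounding box.

A is a table. B is a stool. Three stools sit around the table at the +y, −x, +x sides. The gap between each stool and the table is 350 mm.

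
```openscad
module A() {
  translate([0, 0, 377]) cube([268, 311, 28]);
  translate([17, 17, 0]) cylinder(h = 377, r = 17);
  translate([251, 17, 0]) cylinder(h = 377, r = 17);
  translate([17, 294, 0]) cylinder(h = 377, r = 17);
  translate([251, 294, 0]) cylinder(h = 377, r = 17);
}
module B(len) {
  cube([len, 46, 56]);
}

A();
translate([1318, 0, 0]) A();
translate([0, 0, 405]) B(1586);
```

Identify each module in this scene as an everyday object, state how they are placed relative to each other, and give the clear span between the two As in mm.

A is a stool. B is a beam. A beam spans the tops of two stools. The clear span between the two stools is 1050 mm.

Second stool starts at x = 1318; first ends at x = 268; clear span = 1318 − 268 = 1050 mm.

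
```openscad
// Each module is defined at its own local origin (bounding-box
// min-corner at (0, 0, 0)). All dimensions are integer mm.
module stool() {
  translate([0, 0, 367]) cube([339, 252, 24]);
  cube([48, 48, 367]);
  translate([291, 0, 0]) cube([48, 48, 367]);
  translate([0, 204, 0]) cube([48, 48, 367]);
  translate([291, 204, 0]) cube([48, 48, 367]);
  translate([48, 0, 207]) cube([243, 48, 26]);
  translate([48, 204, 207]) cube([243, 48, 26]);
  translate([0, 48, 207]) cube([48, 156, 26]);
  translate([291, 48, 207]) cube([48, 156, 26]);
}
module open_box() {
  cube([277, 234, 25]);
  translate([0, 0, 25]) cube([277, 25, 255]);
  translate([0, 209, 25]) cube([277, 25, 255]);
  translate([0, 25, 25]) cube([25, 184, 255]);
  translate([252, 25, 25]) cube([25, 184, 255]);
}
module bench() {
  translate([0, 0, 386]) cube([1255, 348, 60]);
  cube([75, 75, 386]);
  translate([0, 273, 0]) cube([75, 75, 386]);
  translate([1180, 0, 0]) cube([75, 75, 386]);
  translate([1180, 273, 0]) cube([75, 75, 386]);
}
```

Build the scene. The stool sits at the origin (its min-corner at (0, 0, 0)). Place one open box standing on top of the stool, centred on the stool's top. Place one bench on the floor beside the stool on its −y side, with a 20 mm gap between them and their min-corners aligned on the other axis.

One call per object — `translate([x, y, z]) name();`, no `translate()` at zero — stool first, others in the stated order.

stool();
translate([31, 9, 391]) open_box();
translate([0, -368, 0]) bench();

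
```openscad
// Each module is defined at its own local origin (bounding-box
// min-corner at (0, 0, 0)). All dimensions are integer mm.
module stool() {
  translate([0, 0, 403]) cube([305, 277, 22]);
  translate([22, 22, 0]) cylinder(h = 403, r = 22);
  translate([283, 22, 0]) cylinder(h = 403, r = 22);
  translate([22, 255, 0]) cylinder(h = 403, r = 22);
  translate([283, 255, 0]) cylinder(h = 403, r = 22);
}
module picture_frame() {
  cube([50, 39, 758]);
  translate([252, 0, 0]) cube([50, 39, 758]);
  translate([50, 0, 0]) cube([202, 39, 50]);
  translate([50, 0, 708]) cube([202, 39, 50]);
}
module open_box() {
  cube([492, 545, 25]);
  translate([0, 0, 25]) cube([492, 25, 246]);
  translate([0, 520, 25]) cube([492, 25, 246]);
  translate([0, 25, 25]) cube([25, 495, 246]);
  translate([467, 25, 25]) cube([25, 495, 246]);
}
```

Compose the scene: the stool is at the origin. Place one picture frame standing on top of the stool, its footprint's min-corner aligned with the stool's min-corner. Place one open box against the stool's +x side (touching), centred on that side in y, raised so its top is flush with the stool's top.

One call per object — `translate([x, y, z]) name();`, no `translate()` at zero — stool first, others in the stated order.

stool();
translate([0, 0, 425]) picture_frame();
translate([305, -134, 154]) open_box();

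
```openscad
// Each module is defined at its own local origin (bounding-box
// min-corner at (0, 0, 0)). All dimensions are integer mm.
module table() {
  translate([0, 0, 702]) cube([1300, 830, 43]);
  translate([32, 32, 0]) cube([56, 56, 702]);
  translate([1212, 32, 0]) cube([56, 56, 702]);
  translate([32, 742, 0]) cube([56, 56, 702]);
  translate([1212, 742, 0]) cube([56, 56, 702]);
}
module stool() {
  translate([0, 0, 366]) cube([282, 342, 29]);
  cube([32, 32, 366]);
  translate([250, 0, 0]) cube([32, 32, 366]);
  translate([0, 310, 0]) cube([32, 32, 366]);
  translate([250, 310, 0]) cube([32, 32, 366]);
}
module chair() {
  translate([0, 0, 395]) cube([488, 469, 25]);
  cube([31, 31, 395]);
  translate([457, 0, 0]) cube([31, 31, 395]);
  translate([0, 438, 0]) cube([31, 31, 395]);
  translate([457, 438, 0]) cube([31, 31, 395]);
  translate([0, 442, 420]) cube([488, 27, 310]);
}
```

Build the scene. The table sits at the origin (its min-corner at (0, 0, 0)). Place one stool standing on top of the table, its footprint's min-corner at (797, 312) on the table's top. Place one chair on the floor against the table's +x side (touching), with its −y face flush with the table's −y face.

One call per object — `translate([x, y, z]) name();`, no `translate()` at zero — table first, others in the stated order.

table();
translate([797, 312, 745]) stool();
translate([1300, 0, 0]) chair();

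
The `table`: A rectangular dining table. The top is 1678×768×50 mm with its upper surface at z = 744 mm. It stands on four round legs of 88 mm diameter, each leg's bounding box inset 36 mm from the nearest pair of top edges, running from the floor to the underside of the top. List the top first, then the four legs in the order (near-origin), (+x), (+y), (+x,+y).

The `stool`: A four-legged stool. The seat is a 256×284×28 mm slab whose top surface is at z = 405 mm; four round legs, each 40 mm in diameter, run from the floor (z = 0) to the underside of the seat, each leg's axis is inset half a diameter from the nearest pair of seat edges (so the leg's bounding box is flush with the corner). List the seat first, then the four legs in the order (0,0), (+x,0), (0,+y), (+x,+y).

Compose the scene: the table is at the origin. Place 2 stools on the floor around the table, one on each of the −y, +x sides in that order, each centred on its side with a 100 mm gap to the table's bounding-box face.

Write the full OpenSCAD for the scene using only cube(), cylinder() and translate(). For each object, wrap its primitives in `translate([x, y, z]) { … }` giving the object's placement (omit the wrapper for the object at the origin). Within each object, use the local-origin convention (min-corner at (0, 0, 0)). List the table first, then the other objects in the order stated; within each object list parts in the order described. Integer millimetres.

translate([0, 0, 694]) cube([1678, 768, 50]);
translate([80, 80, 0]) cylinder(h = 694, r = 44);
translate([1598, 80, 0]) cylinder(h = 694, r = 44);
translate([80, 688, 0]) cylinder(h = 694, r = 44);
translate([1598, 688, 0]) cylinder(h = 694, r = 44);
translate([711, -384, 0]) {
  translate([0, 0, 377]) cube([256, 284, 28]);
  translate([20, 20, 0]) cylinder(h = 377, r = 20);
  translate([236, 20, 0]) cylinder(h = 377, r = 20);
  translate([20, 264, 0]) cylinder(h = 377, r = 20);
  translate([236, 264, 0]) cylinder(h = 377, r = 20);
}
translate([1778, 242, 0]) {
  translate([0, 0, 377]) cube([256, 284, 28]);
  translate([20, 20, 0]) cylinder(h = 377, r = 20);
  translate([236, 20, 0]) cylinder(h = 377, r = 20);
  translate([20, 264, 0]) cylinder(h = 377, r = 20);
  translate([236, 264, 0]) cylinder(h = 377, r = 20);
}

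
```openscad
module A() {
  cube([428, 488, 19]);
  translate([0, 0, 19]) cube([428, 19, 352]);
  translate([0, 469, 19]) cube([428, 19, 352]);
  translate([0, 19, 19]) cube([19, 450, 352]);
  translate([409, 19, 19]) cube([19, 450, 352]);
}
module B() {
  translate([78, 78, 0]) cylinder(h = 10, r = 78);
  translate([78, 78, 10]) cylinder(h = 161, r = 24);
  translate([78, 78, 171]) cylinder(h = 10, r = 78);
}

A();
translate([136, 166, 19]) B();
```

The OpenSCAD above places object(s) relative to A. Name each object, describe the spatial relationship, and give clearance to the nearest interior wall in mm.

Clearances: x = 117, y = 147; minimum 117 mm.

A is an open box. B is a spool. The spool sits inside the open box, centred. The clearance to the nearest interior wall is 117 mm.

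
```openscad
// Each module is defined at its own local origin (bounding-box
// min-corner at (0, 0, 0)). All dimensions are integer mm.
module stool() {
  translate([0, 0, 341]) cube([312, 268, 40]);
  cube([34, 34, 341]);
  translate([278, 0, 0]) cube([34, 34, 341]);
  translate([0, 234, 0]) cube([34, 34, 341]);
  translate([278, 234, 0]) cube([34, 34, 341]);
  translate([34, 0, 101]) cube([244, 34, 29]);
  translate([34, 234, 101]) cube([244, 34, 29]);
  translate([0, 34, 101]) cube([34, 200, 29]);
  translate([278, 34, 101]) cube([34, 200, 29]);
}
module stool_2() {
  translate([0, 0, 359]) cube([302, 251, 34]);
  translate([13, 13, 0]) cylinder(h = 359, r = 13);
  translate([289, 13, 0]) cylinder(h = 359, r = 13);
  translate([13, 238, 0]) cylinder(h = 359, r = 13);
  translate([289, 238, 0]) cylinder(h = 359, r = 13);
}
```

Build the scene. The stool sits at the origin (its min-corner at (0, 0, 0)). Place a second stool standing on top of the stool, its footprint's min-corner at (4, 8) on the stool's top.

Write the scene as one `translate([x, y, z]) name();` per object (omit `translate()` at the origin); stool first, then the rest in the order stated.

stool();
translate([4, 8, 381]) stool_2();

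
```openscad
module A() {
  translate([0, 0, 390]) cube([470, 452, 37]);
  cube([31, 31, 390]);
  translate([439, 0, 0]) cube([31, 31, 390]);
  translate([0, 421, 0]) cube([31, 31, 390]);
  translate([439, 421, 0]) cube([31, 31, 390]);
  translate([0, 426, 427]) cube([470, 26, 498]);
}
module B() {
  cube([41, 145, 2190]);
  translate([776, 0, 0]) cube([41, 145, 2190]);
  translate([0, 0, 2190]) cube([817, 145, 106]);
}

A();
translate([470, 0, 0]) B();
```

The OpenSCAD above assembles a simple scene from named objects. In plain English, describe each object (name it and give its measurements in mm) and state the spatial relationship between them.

A is a chair. The seat is a 470×452×37 mm slab with its top at z = 427 mm, on four 31×31 mm corner legs (flush with the seat edges, standing on z = 0). A flat backrest 26 mm thick, 498 mm tall, spans the full seat width and rises from the seat top along its +y edge, rear face flush with the rear of the seat.

B is a rectangular door frame: two vertical jambs of 41×145 mm section, 2190 mm tall, with a clear opening 735 mm wide between their inner faces. A header 106 mm tall and 145 mm deep lies on top of the jambs and spans the full outside width.

The door frame is against the chair's +x side, with their −y faces flush.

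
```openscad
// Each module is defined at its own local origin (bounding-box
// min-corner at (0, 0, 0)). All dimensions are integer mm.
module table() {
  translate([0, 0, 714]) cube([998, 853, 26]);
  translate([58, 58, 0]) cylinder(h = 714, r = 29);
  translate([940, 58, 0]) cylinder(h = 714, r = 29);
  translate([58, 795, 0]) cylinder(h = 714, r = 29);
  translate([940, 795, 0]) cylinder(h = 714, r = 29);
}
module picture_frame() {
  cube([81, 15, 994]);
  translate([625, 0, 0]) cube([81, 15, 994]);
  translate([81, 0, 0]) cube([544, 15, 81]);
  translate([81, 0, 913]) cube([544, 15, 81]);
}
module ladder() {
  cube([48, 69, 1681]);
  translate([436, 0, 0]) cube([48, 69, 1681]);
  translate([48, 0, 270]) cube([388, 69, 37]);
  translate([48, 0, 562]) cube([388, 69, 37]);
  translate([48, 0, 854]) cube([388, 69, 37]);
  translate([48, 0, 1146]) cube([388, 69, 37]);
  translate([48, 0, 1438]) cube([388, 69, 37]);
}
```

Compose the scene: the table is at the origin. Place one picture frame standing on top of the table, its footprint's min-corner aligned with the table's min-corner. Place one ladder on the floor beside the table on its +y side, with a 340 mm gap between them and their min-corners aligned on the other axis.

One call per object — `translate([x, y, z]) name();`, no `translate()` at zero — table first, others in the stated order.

table();
translate([0, 0, 740]) picture_frame();
translate([0, 1193, 0]) ladder();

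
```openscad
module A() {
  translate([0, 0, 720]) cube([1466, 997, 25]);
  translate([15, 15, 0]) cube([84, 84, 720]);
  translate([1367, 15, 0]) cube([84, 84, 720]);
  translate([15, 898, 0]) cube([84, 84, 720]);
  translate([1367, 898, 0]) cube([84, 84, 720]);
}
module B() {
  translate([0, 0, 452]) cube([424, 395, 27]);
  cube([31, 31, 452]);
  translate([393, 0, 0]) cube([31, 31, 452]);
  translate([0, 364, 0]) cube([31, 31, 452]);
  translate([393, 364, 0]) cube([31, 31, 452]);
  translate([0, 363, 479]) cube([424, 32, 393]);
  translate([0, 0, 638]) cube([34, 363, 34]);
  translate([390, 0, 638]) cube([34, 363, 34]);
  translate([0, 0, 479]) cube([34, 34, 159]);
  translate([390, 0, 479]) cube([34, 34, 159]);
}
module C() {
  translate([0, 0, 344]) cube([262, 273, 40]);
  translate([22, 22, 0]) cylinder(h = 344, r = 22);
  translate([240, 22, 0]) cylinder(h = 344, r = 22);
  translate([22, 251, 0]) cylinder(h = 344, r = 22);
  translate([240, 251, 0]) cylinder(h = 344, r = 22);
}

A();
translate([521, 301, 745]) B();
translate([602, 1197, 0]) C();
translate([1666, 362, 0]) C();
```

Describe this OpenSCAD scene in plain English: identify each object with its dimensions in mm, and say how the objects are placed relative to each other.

A is a table: top 1466 mm (x) × 997 mm (y), 25 mm thick, upper face at z = 745 mm, on four 84×84 mm square legs, each inset 15 mm from the nearest pair of top edges, running from z = 0 to the bottom of the top.

B is a chair: 424×395 mm seat, 27 mm thick, top at z = 479 mm, on four 31 mm square corner legs flush with the seat edges. A 32 mm thick backrest slab spans the full seat width, extending 393 mm above the seat top, its back face flush with the seat's +y edge. Two armrests of 34×34 mm section run along each side from the seat's front edge to the front of the backrest, top faces 193 mm above the seat top and outer faces flush with the seat's x-edges; a 34×34 mm post under the front of each armrest stands on the seat at the front corner.

C is a simple wooden stool: a rectangular seat 262 mm (x) by 273 mm (y), 40 mm thick, top face at z = 384 mm, on four round legs, each 44 mm in diameter. The legs rest on z = 0, each leg's axis is inset half a diameter from the nearest pair of seat edges (so the leg's bounding box is flush with the corner).

The chair is on top of the table, centred. Two stools sit around the table at the +y, +x sides.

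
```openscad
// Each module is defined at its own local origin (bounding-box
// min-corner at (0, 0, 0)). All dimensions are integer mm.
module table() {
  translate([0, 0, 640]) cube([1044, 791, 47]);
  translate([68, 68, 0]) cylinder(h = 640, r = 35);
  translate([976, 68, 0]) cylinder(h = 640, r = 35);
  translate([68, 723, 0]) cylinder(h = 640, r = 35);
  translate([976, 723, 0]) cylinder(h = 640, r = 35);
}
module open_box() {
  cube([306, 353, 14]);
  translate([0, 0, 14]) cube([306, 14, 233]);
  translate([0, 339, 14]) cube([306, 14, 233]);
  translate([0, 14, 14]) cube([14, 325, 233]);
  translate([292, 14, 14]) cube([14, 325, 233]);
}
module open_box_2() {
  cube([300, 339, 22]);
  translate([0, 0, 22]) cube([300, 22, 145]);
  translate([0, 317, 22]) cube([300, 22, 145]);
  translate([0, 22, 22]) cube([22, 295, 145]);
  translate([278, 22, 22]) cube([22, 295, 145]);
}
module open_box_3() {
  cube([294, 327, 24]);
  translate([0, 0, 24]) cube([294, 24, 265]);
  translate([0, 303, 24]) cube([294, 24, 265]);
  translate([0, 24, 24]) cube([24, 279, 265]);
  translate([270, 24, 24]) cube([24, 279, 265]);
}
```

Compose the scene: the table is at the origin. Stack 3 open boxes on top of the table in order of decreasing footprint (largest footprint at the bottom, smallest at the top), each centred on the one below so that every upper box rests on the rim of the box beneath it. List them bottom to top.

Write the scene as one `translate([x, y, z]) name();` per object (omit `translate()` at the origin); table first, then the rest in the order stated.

table();
translate([369, 219, 687]) open_box();
translate([372, 226, 934]) open_box_2();
translate([375, 232, 1101]) open_box_3();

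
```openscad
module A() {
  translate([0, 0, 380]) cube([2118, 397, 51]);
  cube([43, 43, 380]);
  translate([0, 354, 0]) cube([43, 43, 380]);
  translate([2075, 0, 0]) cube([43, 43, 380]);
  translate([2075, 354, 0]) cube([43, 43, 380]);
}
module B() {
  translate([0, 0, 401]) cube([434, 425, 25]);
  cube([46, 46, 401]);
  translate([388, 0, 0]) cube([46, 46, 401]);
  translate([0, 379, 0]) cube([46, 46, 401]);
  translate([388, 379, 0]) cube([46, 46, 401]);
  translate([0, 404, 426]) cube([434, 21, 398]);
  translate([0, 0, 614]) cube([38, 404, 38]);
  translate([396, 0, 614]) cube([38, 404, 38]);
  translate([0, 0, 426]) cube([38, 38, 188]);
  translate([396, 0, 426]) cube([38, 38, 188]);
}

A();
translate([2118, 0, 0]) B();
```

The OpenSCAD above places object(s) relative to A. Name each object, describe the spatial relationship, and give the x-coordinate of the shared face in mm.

A is a bench. B is a chair. The chair is against the bench's +x side, with their −y faces flush. The x-coordinate of the shared face is 2118 mm.

The bench's +x face and the chair's −x face are both at x = 2118 mm.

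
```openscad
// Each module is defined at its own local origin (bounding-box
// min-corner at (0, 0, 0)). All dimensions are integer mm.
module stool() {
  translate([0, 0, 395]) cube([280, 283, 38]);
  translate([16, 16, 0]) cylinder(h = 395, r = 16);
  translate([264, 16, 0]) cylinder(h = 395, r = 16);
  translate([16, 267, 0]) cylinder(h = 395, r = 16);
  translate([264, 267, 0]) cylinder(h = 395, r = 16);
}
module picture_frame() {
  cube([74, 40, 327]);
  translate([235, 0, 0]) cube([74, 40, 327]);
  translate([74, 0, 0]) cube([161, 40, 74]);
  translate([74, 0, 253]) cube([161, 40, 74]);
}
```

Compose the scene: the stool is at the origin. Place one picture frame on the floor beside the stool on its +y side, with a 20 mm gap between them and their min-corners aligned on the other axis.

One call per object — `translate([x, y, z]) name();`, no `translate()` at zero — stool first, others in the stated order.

stool();
translate([0, 303, 0]) picture_frame();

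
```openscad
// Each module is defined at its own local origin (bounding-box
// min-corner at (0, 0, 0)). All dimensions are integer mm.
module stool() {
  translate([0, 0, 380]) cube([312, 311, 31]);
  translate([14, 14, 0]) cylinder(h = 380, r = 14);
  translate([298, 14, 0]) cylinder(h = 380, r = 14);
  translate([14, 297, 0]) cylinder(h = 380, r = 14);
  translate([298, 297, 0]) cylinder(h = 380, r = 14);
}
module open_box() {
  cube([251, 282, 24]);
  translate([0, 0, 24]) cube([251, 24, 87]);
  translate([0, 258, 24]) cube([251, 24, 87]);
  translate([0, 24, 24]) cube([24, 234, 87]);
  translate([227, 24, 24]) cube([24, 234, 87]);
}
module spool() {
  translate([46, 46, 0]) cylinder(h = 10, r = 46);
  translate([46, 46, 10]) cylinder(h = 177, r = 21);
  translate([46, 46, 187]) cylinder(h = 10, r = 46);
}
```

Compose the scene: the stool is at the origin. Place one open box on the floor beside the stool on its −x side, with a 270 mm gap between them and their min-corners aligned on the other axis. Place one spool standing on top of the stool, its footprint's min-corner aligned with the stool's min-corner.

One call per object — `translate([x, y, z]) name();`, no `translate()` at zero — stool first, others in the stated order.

stool();
translate([-521, 0, 0]) open_box();
translate([0, 0, 411]) spool();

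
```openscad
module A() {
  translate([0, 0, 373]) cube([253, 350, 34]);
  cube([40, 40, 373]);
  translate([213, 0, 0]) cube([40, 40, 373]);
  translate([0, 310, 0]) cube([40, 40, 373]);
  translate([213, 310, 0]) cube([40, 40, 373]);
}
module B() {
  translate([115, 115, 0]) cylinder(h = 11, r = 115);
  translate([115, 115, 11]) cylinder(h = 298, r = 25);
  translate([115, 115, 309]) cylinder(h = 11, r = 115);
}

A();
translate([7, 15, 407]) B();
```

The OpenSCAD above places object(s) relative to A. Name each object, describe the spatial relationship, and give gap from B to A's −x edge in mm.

A is a stool. B is a spool. The spool is on top of the stool. The gap from the spool to the stool's −x edge is 7 mm.

The spool's min-x is at 7; the stool's min-x is 0; gap = 7 mm.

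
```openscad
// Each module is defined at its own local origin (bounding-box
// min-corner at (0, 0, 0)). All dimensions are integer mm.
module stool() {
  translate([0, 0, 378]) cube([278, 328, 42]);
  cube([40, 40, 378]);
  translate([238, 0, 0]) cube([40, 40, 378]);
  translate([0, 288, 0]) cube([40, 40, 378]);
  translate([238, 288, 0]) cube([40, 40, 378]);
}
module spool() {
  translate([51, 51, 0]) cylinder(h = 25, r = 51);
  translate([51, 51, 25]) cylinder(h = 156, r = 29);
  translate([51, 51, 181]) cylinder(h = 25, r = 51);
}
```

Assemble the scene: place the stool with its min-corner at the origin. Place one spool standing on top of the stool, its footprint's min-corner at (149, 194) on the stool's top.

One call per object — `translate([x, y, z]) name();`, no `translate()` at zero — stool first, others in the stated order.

stool();
translate([149, 194, 420]) spool();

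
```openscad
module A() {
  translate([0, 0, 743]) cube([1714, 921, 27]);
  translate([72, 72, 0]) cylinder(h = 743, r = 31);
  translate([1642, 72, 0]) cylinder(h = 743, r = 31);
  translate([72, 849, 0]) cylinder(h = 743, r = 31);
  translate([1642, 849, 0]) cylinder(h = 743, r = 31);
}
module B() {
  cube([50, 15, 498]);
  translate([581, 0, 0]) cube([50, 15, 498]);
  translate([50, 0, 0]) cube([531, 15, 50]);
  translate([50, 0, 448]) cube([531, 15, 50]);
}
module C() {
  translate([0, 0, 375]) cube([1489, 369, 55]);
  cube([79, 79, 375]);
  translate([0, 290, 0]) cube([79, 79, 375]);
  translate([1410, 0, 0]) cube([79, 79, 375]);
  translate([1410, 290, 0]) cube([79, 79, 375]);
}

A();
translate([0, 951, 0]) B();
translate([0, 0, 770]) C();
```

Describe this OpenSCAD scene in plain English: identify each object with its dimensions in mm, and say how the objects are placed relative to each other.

A is a rectangular dining table. The top is 1714×921×27 mm with its upper surface at z = 770 mm. It stands on four round legs of 62 mm diameter, each leg's bounding box inset 41 mm from the nearest pair of top edges, running from the floor to the underside of the top.

B is a rectangular picture frame lying in the x–z plane (depth along y). The opening is 531 mm wide (x) by 398 mm tall (z), surrounded by a border 50 mm wide on all four sides. The frame is 15 mm deep and is made of two full-height vertical stiles with two horizontal rails fitted between them.

C is a long wooden bench with a 1489 mm (x) × 369 mm (y) seat, 55 mm thick, its top surface 430 mm above the floor. Four 79 mm square legs at the seat corners, flush with the edges, run from z = 0 to the seat underside.

The picture frame is on the floor beside the table on its +y side. The bench is on top of the table.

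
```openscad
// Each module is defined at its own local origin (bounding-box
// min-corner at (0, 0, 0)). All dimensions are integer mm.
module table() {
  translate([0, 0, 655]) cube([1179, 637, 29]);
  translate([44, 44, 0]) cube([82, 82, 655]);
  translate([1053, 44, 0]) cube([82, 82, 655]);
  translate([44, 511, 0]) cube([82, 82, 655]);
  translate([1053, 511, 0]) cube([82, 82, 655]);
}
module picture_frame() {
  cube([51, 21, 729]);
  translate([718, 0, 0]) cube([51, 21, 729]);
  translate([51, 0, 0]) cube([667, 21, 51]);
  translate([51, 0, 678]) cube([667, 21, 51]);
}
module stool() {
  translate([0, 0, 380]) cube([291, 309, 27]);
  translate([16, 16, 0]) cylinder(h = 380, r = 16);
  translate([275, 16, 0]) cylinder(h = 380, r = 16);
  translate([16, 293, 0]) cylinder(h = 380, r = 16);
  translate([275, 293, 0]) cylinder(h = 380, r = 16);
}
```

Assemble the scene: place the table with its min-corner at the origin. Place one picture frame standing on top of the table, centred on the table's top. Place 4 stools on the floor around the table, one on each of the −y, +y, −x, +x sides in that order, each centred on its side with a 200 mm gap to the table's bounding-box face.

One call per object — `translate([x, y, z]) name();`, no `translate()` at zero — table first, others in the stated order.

table();
translate([205, 308, 684]) picture_frame();
translate([444, -509, 0]) stool();
translate([444, 837, 0]) stool();
translate([-491, 164, 0]) stool();
translate([1379, 164, 0]) stool();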